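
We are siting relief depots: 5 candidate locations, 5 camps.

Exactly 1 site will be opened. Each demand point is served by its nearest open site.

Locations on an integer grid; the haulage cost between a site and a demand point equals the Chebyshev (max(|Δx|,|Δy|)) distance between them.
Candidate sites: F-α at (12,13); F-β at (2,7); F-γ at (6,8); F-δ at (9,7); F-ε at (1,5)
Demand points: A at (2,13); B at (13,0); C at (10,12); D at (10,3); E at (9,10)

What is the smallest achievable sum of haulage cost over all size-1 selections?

Open {F-γ}.
  A→F-γ 5, B→F-γ 8, C→F-γ 4, D→F-γ 5, E→F-γ 3  ⇒ total 25.
Compare {F-δ}: total 26.
Compare {F-α}: total 38.
No size-1 selection does better; minimum is 25.

25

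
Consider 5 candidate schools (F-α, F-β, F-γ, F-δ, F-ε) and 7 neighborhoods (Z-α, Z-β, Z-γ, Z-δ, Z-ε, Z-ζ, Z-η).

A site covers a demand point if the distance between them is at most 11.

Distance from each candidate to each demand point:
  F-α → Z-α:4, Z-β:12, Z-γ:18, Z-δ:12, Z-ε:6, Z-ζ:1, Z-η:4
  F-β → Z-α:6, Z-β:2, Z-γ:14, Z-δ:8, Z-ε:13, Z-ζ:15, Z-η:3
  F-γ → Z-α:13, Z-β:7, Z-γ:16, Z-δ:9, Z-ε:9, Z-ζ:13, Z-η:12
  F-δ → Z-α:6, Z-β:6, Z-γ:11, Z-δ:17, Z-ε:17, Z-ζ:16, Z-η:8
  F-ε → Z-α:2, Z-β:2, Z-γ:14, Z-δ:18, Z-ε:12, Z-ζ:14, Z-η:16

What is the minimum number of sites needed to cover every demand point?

3

Coverage sets (demand points within 11 of each site):
  F-α: {Z-α, Z-ε, Z-ζ, Z-η}
  F-β: {Z-α, Z-β, Z-δ, Z-η}
  F-γ: {Z-β, Z-δ, Z-ε}
  F-δ: {Z-α, Z-β, Z-γ, Z-η}
  F-ε: {Z-α, Z-β}
No 2 sites suffice: every size-2 union leaves at least one demand point uncovered.
But {F-α, F-β, F-δ} covers everything, so the minimum is 3.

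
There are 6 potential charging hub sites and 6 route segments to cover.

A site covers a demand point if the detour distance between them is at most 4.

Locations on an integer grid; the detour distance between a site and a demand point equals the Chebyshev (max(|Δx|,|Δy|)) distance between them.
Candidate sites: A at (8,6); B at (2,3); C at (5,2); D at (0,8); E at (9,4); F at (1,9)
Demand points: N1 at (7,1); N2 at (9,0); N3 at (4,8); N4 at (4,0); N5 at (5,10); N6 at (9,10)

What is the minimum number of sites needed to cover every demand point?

2

Coverage sets (demand points within 4 of each site):
  A: {N3, N5, N6}
  B: {N4}
  C: {N1, N2, N4}
  D: {N3}
  E: {N1, N2}
  F: {N3, N5}
No single site covers all 6 demand points.
But {A, C} covers everything, so the minimum is 2.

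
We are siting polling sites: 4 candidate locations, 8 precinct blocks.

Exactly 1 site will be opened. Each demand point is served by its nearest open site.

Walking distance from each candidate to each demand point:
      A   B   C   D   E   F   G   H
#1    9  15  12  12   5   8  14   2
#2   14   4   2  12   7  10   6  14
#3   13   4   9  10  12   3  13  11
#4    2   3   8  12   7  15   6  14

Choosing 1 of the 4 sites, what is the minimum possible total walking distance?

67

Open {#4}.
  A→#4 2, B→#4 3, C→#4 8, D→#4 12, E→#4 7, F→#4 15, G→#4 6, H→#4 14  ⇒ total 67.
Compare {#2}: total 69.
Compare {#3}: total 75.
No size-1 selection does better; minimum is 67.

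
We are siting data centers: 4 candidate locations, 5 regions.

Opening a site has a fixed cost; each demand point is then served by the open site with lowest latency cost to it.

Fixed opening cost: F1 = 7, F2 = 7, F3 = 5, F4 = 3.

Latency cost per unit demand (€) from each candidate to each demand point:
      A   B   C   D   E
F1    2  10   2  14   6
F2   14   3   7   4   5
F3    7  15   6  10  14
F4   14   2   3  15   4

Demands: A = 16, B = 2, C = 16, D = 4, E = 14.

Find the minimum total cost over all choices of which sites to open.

Open {F1, F2, F4}: assign each demand point to its cheapest open site.
  A→F1 16×2=32, B→F4 2×2=4, C→F1 16×2=32, D→F2 4×4=16, E→F4 14×4=56
  latency cost 140, fixed 17 → total 157.
Compare {F1, F2, F3, F4}: latency cost 140 + fixed 22 = 162.
Compare {F1, F2}: latency cost 156 + fixed 14 = 170.
Compare {F1, F2, F3}: latency cost 156 + fixed 19 = 175.
All other subsets cost ≥ 162. Minimum total cost: 157.

157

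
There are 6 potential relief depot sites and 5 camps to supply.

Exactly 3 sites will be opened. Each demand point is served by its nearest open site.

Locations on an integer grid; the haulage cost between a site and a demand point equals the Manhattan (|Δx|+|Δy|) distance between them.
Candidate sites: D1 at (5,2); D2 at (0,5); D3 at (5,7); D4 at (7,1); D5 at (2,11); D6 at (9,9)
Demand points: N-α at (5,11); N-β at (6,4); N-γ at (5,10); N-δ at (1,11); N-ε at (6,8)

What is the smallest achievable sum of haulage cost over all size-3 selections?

12

Open {D1, D3, D5}.
  N-α→D5 3, N-β→D1 3, N-γ→D3 3, N-δ→D5 1, N-ε→D3 2  ⇒ total 12.
Compare {D2, D3, D5}: total 13.
Compare {D3, D4, D5}: total 13.
No size-3 selection does better; minimum is 12.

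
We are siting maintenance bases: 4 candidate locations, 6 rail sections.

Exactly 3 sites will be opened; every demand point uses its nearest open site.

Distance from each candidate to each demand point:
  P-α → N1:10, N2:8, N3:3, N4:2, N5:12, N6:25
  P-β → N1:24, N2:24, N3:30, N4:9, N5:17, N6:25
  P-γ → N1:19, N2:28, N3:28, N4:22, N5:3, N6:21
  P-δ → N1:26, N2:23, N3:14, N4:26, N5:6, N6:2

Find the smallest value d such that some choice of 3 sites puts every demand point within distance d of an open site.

Open {P-α, P-β, P-δ}.
  Farthest demand point is N1 at distance 10 (to P-α); all others are ≤ 10.
With {P-α, P-γ, P-δ} the worst case is 10.
With {P-α, P-β, P-γ} the worst case is 21.
No size-3 selection achieves below 10.

10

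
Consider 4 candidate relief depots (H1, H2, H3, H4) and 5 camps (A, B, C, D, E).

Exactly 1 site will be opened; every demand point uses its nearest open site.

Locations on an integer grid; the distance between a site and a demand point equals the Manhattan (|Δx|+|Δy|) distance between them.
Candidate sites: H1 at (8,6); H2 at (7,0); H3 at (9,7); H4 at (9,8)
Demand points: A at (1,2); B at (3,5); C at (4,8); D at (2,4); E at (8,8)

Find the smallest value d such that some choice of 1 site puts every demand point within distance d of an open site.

Open {H1}.
  Farthest demand point is A at distance 11 (to H1); all others are ≤ 11.
With {H2} the worst case is 11.
With {H3} the worst case is 13.
No size-1 selection achieves below 11.

11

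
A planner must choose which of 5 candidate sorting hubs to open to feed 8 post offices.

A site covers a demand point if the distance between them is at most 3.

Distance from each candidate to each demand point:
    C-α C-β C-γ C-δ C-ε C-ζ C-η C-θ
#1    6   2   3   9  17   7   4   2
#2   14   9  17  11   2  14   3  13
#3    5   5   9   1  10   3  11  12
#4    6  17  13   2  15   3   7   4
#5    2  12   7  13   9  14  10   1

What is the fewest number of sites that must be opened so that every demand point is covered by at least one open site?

4

Coverage sets (demand points within 3 of each site):
  #1: {C-β, C-γ, C-θ}
  #2: {C-ε, C-η}
  #3: {C-δ, C-ζ}
  #4: {C-δ, C-ζ}
  #5: {C-α, C-θ}
No 3 sites suffice: every size-3 union leaves at least one demand point uncovered.
But {#1, #2, #3, #5} covers everything, so the minimum is 4.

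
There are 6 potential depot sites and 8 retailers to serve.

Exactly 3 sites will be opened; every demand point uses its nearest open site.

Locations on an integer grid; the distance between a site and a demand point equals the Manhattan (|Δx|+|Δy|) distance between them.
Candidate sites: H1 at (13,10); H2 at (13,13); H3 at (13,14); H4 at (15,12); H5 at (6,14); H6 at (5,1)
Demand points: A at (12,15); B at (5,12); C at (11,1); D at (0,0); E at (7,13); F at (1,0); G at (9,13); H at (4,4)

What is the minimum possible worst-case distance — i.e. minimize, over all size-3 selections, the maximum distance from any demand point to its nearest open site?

Open {H1, H5, H6}.
  Farthest demand point is A at distance 6 (to H1); all others are ≤ 6.
With {H2, H5, H6} the worst case is 6.
With {H3, H5, H6} the worst case is 6.
No size-3 selection achieves below 6.

6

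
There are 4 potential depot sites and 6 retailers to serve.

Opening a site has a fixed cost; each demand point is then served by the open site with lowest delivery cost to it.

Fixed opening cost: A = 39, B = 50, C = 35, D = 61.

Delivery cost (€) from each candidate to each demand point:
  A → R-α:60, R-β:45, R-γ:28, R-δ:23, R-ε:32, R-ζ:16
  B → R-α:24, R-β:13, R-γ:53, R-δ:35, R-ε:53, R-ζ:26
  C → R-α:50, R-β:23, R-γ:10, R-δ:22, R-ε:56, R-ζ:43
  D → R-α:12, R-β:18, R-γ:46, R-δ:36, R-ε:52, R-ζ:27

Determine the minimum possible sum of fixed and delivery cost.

225

Open {A, B}: assign each demand point to its cheapest open site.
  R-α→B 24, R-β→B 13, R-γ→A 28, R-δ→A 23, R-ε→A 32, R-ζ→A 16
  delivery cost 136, fixed 89 → total 225.
Compare {A, C}: delivery cost 153 + fixed 74 = 227.
Compare {A, D}: delivery cost 129 + fixed 100 = 229.
Compare {B, C}: delivery cost 148 + fixed 85 = 233.
All other subsets cost ≥ 227. Minimum total cost: 225.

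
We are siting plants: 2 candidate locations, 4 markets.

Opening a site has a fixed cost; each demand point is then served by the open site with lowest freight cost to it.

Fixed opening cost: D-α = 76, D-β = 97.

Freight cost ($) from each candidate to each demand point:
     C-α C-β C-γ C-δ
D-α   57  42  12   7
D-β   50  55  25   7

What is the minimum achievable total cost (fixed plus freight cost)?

Open {D-α}: assign each demand point to its cheapest open site.
  C-α→D-α 57, C-β→D-α 42, C-γ→D-α 12, C-δ→D-α 7
  freight cost 118, fixed 76 → total 194.
Compare {D-β}: freight cost 137 + fixed 97 = 234.
Compare {D-α, D-β}: freight cost 111 + fixed 173 = 284.

194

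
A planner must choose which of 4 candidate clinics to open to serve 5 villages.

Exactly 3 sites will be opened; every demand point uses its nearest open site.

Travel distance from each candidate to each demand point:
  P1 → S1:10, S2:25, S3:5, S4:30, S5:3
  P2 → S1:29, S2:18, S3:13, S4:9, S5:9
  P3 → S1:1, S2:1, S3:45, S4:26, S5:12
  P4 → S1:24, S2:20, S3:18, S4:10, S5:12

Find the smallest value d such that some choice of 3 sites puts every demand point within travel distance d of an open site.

Open {P1, P2, P3}.
  Farthest demand point is S4 at travel distance 9 (to P2); all others are ≤ 9.
With {P1, P3, P4} the worst case is 10.
With {P2, P3, P4} the worst case is 13.
No size-3 selection achieves below 9.

9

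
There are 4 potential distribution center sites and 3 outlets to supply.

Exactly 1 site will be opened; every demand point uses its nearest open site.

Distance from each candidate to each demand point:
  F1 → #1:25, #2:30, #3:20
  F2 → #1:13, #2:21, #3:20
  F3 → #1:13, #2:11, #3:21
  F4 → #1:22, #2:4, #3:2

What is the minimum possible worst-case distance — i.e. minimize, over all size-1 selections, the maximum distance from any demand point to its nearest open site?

21

Open {F2}.
  Farthest demand point is #2 at distance 21 (to F2); all others are ≤ 21.
With {F3} the worst case is 21.
With {F4} the worst case is 22.
No size-1 selection achieves below 21.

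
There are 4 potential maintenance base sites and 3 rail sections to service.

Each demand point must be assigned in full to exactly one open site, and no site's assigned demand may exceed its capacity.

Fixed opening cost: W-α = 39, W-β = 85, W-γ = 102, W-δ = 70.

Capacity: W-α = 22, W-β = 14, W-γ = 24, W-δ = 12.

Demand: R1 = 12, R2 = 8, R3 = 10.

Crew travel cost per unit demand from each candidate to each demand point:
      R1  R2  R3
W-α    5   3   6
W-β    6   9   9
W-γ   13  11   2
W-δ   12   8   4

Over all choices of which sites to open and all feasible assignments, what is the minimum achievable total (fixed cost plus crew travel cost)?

Open {W-α, W-δ}; cheapest assignment that respects the capacities:
  W-α (cap 22, load 20): R1, R2 — cost 12×5 + 8×3 = 84
  W-δ (cap 12, load 10): R3 — cost 10×4 = 40
  Shipping 124, fixed 109 → total 233.
  Any other capacity-feasible assignment to {W-α, W-δ} ships for at least 124.
Compare {W-α, W-γ}: its best feasible assignment gives total 245.
Compare {W-α, W-β}: its best feasible assignment gives total 280.
Every other set of open sites that can feasibly serve all demand totals ≥ 245 even under its best assignment. Minimum: 233.

233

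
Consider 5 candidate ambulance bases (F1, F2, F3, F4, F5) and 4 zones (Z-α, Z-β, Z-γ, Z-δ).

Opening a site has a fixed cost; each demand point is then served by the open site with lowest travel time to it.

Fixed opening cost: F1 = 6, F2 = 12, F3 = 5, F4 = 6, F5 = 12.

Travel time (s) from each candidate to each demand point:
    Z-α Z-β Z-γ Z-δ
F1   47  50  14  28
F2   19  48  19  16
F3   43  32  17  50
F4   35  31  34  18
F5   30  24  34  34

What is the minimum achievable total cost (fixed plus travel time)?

101

Open {F2, F3}: assign each demand point to its cheapest open site.
  Z-α→F2 19, Z-β→F3 32, Z-γ→F3 17, Z-δ→F2 16
  travel time 84, fixed 17 → total 101.
Compare {F2, F5}: travel time 78 + fixed 24 = 102.
Compare {F2, F4}: travel time 85 + fixed 18 = 103.
Compare {F1, F2, F5}: travel time 73 + fixed 30 = 103.
All other subsets cost ≥ 102. Minimum total cost: 101.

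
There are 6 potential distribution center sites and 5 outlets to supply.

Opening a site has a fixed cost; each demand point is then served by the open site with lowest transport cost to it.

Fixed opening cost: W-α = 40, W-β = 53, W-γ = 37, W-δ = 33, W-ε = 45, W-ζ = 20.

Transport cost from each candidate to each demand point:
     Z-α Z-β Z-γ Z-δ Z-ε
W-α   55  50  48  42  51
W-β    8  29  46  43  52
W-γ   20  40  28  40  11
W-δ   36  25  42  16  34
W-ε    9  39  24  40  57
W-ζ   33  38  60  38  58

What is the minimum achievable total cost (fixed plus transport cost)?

170

Open {W-γ, W-δ}: assign each demand point to its cheapest open site.
  Z-α→W-γ 20, Z-β→W-δ 25, Z-γ→W-γ 28, Z-δ→W-δ 16, Z-ε→W-γ 11
  transport cost 100, fixed 70 → total 170.
Compare {W-γ}: transport cost 139 + fixed 37 = 176.
Compare {W-δ}: transport cost 153 + fixed 33 = 186.
Compare {W-δ, W-ε}: transport cost 108 + fixed 78 = 186.
All other subsets cost ≥ 176. Minimum total cost: 170.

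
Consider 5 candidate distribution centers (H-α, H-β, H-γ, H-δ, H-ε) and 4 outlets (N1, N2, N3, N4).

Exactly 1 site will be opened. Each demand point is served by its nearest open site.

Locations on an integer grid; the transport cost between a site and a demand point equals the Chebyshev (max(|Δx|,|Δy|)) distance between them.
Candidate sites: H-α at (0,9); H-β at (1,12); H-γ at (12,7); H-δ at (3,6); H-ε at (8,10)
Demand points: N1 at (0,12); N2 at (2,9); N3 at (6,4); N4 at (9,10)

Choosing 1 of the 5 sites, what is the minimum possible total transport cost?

18

Open {H-δ}.
  N1→H-δ 6, N2→H-δ 3, N3→H-δ 3, N4→H-δ 6  ⇒ total 18.
Compare {H-α}: total 20.
Compare {H-β}: total 20.
No size-1 selection does better; minimum is 18.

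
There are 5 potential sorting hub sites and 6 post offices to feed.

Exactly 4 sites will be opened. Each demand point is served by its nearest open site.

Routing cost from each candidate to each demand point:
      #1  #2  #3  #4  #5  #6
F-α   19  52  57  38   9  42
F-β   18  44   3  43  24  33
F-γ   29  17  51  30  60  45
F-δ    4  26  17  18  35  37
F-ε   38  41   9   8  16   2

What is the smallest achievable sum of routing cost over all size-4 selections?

Open {F-α, F-γ, F-δ, F-ε}.
  #1→F-δ 4, #2→F-γ 17, #3→F-ε 9, #4→F-ε 8, #5→F-α 9, #6→F-ε 2  ⇒ total 49.
Compare {F-β, F-γ, F-δ, F-ε}: total 50.
Compare {F-α, F-β, F-δ, F-ε}: total 52.
No size-4 selection does better; minimum is 49.

49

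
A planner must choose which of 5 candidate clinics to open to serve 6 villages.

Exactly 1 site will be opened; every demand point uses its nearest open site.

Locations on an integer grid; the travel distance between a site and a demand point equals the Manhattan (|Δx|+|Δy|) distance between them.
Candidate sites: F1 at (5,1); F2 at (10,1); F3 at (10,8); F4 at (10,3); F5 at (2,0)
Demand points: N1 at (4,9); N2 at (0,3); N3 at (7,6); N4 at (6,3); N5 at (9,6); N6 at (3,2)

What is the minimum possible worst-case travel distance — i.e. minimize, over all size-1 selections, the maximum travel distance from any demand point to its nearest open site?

Open {F1}.
  Farthest demand point is N1 at travel distance 9 (to F1); all others are ≤ 9.
With {F4} the worst case is 12.
With {F5} the worst case is 13.
No size-1 selection achieves below 9.

9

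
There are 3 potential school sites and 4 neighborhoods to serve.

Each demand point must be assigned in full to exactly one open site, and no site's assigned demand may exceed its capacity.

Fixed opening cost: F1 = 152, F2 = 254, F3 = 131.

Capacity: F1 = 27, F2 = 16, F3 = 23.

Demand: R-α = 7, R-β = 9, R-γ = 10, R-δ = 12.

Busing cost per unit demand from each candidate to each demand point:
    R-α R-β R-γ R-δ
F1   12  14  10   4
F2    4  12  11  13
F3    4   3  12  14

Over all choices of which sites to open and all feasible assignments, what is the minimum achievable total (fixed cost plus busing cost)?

486

Open {F1, F3}; cheapest assignment that respects the capacities:
  F1 (cap 27, load 22): R-γ, R-δ — cost 10×10 + 12×4 = 148
  F3 (cap 23, load 16): R-α, R-β — cost 7×4 + 9×3 = 55
  Shipping 203, fixed 283 → total 486.
  Any other capacity-feasible assignment to {F1, F3} ships for at least 203.
Compare {F1, F2}: its best feasible assignment gives total 690.
Compare {F1, F2, F3}: its best feasible assignment gives total 740.
Every other set of open sites that can feasibly serve all demand totals ≥ 690 even under its best assignment. Minimum: 486.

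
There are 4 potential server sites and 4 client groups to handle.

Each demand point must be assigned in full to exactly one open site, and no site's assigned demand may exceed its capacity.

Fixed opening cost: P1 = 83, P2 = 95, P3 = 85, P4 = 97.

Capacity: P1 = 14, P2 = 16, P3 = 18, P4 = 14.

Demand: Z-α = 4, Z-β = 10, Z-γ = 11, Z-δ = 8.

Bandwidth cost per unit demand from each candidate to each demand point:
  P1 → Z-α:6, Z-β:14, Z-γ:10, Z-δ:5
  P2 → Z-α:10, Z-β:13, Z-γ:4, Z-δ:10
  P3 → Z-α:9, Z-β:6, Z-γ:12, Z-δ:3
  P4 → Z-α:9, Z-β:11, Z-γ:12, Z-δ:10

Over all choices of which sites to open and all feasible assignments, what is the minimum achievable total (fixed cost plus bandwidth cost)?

348

Open {P2, P3}; cheapest assignment that respects the capacities:
  P2 (cap 16, load 15): Z-α, Z-γ — cost 4×10 + 11×4 = 84
  P3 (cap 18, load 18): Z-β, Z-δ — cost 10×6 + 8×3 = 84
  Shipping 168, fixed 180 → total 348.
  Any other capacity-feasible assignment to {P2, P3} ships for at least 168.
Compare {P1, P2, P3}: its best feasible assignment gives total 415.
Compare {P2, P3, P4}: its best feasible assignment gives total 441.
Every other set of open sites that can feasibly serve all demand totals ≥ 415 even under its best assignment. Minimum: 348.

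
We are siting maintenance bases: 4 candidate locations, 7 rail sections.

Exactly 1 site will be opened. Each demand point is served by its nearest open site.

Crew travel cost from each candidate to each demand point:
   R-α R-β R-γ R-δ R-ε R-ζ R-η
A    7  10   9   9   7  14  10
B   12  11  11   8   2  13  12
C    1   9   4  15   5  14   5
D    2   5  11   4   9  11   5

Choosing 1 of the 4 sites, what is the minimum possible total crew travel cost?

47

Open {D}.
  R-α→D 2, R-β→D 5, R-γ→D 11, R-δ→D 4, R-ε→D 9, R-ζ→D 11, R-η→D 5  ⇒ total 47.
Compare {C}: total 53.
Compare {A}: total 66.
No size-1 selection does better; minimum is 47.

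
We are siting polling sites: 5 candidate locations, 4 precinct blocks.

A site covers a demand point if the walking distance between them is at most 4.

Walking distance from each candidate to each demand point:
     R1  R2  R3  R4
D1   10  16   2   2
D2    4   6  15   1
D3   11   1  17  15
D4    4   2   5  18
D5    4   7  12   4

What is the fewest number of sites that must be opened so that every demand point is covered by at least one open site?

2

Coverage sets (demand points within 4 of each site):
  D1: {R3, R4}
  D2: {R1, R4}
  D3: {R2}
  D4: {R1, R2}
  D5: {R1, R4}
No single site covers all 4 demand points.
But {D1, D4} covers everything, so the minimum is 2.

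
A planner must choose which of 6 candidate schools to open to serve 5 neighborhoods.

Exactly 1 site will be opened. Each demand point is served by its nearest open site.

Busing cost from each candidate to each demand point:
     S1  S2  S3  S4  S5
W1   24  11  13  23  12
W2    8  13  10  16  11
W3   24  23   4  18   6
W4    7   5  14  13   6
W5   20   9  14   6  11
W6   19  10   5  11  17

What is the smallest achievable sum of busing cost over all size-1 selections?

45

Open {W4}.
  S1→W4 7, S2→W4 5, S3→W4 14, S4→W4 13, S5→W4 6  ⇒ total 45.
Compare {W2}: total 58.
Compare {W5}: total 60.
No size-1 selection does better; minimum is 45.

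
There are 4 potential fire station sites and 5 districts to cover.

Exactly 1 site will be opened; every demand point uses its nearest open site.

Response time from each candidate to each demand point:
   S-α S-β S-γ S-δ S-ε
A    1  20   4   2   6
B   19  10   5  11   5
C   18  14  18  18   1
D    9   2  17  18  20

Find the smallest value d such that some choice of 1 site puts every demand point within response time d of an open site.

Open {C}.
  Farthest demand point is S-α at response time 18 (to C); all others are ≤ 18.
With {B} the worst case is 19.
With {A} the worst case is 20.
No size-1 selection achieves below 18.

18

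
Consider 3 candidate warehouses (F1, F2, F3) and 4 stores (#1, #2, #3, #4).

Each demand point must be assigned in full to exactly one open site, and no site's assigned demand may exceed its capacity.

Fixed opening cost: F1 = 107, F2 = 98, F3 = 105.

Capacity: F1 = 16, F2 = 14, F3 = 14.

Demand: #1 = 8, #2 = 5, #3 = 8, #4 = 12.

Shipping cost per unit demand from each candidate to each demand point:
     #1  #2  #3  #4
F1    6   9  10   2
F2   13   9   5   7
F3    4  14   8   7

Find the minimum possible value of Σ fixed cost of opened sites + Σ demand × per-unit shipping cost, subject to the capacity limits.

Open {F1, F2, F3}; cheapest assignment that respects the capacities:
  F1 (cap 16, load 12): #4 — cost 12×2 = 24
  F2 (cap 14, load 13): #2, #3 — cost 5×9 + 8×5 = 85
  F3 (cap 14, load 8): #1 — cost 8×4 = 32
  Shipping 141, fixed 310 → total 451.
  Any other capacity-feasible assignment to {F1, F2, F3} ships for at least 141.
Total demand is 33 and no other set of sites has combined capacity ≥ 33, so {F1, F2, F3} is the only feasible choice of open sites. Minimum: 451.

451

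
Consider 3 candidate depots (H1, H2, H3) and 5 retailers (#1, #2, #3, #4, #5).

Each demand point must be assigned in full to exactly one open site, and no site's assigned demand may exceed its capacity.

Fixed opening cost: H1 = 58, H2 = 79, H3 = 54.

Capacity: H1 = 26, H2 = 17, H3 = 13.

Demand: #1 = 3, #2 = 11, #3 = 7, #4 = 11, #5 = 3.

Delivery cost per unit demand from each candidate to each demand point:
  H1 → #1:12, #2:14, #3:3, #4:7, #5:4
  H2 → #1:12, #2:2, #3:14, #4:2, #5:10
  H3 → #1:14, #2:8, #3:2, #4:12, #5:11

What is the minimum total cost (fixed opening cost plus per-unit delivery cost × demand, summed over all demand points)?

305

Open {H1, H2}; cheapest assignment that respects the capacities:
  H1 (cap 26, load 24): #1, #3, #4, #5 — cost 3×12 + 7×3 + 11×7 + 3×4 = 146
  H2 (cap 17, load 11): #2 — cost 11×2 = 22
  Shipping 168, fixed 137 → total 305.
  Any other capacity-feasible assignment to {H1, H2} ships for at least 168.
Compare {H1, H3}: its best feasible assignment gives total 346.
Compare {H1, H2, H3}: its best feasible assignment gives total 352.
Every other set of open sites that can feasibly serve all demand totals ≥ 346 even under its best assignment. Minimum: 305.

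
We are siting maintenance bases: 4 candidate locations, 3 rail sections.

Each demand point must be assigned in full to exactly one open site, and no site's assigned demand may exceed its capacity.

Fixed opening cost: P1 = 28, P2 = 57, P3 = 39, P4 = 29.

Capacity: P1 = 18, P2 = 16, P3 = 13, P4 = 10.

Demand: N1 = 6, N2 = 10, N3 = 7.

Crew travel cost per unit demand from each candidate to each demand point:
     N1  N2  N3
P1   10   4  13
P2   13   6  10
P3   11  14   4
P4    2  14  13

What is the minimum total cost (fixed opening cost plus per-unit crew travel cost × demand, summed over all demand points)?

176

Open {P1, P3, P4}; cheapest assignment that respects the capacities:
  P1 (cap 18, load 10): N2 — cost 10×4 = 40
  P3 (cap 13, load 7): N3 — cost 7×4 = 28
  P4 (cap 10, load 6): N1 — cost 6×2 = 12
  Shipping 80, fixed 96 → total 176.
  Any other capacity-feasible assignment to {P1, P3, P4} ships for at least 80.
Compare {P1, P3}: its best feasible assignment gives total 195.
Compare {P1, P4}: its best feasible assignment gives total 200.
Every other set of open sites that can feasibly serve all demand totals ≥ 195 even under its best assignment. Minimum: 176.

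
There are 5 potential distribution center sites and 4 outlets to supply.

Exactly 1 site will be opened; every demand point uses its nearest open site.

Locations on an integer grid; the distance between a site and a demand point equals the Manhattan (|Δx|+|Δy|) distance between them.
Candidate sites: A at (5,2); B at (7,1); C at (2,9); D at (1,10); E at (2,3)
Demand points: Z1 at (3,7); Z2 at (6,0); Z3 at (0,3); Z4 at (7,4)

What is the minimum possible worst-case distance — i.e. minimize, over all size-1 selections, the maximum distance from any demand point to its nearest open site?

Open {A}.
  Farthest demand point is Z1 at distance 7 (to A); all others are ≤ 7.
With {E} the worst case is 7.
With {B} the worst case is 10.
No size-1 selection achieves below 7.

7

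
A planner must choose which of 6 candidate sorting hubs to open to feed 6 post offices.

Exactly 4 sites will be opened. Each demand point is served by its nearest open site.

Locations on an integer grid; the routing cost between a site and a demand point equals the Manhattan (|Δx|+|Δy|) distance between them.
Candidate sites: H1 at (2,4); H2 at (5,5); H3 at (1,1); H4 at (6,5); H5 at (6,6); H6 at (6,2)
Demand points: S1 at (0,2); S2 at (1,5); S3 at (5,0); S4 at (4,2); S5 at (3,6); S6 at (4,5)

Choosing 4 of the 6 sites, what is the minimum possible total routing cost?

Open {H1, H2, H3, H6}.
  S1→H3 2, S2→H1 2, S3→H6 3, S4→H6 2, S5→H1 3, S6→H2 1  ⇒ total 13.
Compare {H1, H3, H4, H6}: total 14.
Compare {H1, H2, H4, H6}: total 15.
No size-4 selection does better; minimum is 13.

13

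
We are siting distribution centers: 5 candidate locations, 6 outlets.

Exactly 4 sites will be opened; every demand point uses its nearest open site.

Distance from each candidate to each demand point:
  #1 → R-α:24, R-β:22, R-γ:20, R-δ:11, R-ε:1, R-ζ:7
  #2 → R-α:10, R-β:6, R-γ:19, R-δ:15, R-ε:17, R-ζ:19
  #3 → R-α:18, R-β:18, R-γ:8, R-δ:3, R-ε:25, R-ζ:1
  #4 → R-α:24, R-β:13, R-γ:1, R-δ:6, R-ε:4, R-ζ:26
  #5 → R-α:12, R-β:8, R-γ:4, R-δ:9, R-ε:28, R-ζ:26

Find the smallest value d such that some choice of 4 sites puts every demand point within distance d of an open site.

10

Open {#1, #2, #3, #4}.
  Farthest demand point is R-α at distance 10 (to #2); all others are ≤ 10.
With {#1, #2, #3, #5} the worst case is 10.
With {#1, #2, #4, #5} the worst case is 10.
No size-4 selection achieves below 10.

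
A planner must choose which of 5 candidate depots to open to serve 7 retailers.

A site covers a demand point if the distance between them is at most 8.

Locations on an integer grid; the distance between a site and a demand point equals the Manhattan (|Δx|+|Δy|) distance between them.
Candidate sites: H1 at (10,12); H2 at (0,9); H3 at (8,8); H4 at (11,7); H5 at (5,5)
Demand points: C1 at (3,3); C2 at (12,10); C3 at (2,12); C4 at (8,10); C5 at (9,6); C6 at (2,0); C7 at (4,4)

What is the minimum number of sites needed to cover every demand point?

2

Coverage sets (demand points within 8 of each site):
  H1: {C2, C3, C4, C5}
  H2: {C3}
  H3: {C2, C4, C5, C7}
  H4: {C2, C4, C5}
  H5: {C1, C4, C5, C6, C7}
No single site covers all 7 demand points.
But {H1, H5} covers everything, so the minimum is 2.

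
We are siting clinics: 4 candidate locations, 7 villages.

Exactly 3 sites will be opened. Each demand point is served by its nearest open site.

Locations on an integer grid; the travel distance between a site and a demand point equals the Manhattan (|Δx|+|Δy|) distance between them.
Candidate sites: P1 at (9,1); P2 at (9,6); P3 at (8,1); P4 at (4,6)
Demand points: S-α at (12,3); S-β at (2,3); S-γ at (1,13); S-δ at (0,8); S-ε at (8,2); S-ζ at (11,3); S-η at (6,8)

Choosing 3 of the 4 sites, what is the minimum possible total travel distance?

35

Open {P1, P3, P4}.
  S-α→P1 5, S-β→P4 5, S-γ→P4 10, S-δ→P4 6, S-ε→P3 1, S-ζ→P1 4, S-η→P4 4  ⇒ total 35.
Compare {P1, P2, P4}: total 36.
Compare {P2, P3, P4}: total 37.
No size-3 selection does better; minimum is 35.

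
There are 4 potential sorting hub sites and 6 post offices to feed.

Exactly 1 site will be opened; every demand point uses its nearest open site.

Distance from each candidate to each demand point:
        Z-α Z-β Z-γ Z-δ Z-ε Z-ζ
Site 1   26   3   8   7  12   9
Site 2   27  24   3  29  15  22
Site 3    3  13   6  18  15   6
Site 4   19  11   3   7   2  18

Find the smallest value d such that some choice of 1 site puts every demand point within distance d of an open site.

18

Open {Site 3}.
  Farthest demand point is Z-δ at distance 18 (to Site 3); all others are ≤ 18.
With {Site 4} the worst case is 19.
With {Site 1} the worst case is 26.
No size-1 selection achieves below 18.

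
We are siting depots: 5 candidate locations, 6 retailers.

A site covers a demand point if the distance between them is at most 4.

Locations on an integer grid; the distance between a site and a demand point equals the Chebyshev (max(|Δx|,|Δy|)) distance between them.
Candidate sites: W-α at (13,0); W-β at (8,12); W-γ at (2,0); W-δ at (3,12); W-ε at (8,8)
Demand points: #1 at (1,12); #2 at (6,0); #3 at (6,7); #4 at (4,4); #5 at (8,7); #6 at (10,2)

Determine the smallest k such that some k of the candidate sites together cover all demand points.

Coverage sets (demand points within 4 of each site):
  W-α: {#6}
  W-β: {}
  W-γ: {#2, #4}
  W-δ: {#1}
  W-ε: {#3, #4, #5}
No 3 sites suffice: every size-3 union leaves at least one demand point uncovered.
But {W-α, W-γ, W-δ, W-ε} covers everything, so the minimum is 4.

4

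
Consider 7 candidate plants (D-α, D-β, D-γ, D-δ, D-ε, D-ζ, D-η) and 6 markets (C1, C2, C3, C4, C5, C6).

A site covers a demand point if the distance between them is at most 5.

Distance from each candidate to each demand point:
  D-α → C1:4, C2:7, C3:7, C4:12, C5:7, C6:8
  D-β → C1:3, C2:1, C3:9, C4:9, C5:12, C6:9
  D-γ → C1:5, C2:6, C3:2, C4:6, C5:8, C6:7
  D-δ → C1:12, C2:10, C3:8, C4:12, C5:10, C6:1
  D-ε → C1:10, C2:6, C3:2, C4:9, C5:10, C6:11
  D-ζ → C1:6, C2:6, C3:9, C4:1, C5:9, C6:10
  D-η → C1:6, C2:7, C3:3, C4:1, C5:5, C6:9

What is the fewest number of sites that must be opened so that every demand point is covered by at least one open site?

3

Coverage sets (demand points within 5 of each site):
  D-α: {C1}
  D-β: {C1, C2}
  D-γ: {C1, C3}
  D-δ: {C6}
  D-ε: {C3}
  D-ζ: {C4}
  D-η: {C3, C4, C5}
No 2 sites suffice: every size-2 union leaves at least one demand point uncovered.
But {D-β, D-δ, D-η} covers everything, so the minimum is 3.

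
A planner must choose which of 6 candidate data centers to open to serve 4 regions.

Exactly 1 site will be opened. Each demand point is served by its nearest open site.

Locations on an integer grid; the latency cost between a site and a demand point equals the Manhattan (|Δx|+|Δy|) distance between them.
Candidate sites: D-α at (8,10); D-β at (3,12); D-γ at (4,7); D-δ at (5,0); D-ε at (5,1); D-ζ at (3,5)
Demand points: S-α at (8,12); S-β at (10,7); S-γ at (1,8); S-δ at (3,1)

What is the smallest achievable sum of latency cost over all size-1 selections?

26

Open {D-γ}.
  S-α→D-γ 9, S-β→D-γ 6, S-γ→D-γ 4, S-δ→D-γ 7  ⇒ total 26.
Compare {D-α}: total 30.
Compare {D-ζ}: total 30.
No size-1 selection does better; minimum is 26.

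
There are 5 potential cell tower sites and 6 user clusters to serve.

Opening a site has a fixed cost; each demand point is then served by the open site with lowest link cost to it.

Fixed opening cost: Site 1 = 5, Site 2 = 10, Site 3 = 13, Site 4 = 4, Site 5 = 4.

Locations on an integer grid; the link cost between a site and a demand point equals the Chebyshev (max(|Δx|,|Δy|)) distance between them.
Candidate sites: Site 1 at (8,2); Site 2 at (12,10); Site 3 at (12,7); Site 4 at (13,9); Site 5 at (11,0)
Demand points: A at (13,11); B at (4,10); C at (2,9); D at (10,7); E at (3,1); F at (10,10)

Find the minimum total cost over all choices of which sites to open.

37

Open {Site 1, Site 4}: assign each demand point to its cheapest open site.
  A→Site 4 2, B→Site 1 8, C→Site 1 7, D→Site 4 3, E→Site 1 5, F→Site 4 3
  link cost 28, fixed 9 → total 37.
Compare {Site 1, Site 2}: link cost 26 + fixed 15 = 41.
Compare {Site 1, Site 4, Site 5}: link cost 28 + fixed 13 = 41.
Compare {Site 4}: link cost 38 + fixed 4 = 42.
All other subsets cost ≥ 41. Minimum total cost: 37.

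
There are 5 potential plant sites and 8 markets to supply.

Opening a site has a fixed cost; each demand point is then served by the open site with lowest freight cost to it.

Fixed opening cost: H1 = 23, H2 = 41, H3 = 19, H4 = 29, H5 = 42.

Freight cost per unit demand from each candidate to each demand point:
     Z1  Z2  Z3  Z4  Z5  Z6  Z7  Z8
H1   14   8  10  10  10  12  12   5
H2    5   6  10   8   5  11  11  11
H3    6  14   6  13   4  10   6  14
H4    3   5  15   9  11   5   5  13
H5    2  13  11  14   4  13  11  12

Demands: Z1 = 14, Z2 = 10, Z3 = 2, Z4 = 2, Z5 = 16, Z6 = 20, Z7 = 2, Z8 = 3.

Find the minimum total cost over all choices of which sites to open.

Open {H1, H3, H4}: assign each demand point to its cheapest open site.
  Z1→H4 14×3=42, Z2→H4 10×5=50, Z3→H3 2×6=12, Z4→H4 2×9=18, Z5→H3 16×4=64, Z6→H4 20×5=100, Z7→H4 2×5=10, Z8→H1 3×5=15
  freight cost 311, fixed 71 → total 382.
Compare {H3, H4}: freight cost 335 + fixed 48 = 383.
Compare {H4, H5}: freight cost 328 + fixed 71 = 399.
Compare {H1, H4, H5}: freight cost 305 + fixed 94 = 399.
All other subsets cost ≥ 383. Minimum total cost: 382.

382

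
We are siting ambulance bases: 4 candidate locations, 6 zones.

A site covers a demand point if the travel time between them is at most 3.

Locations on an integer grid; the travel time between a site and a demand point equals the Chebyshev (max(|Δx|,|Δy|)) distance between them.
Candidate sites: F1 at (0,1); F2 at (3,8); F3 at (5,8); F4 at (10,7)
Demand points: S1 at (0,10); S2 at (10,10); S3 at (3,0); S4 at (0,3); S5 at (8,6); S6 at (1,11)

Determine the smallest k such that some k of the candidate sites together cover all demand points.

3

Coverage sets (demand points within 3 of each site):
  F1: {S3, S4}
  F2: {S1, S6}
  F3: {S5}
  F4: {S2, S5}
No 2 sites suffice: every size-2 union leaves at least one demand point uncovered.
But {F1, F2, F4} covers everything, so the minimum is 3.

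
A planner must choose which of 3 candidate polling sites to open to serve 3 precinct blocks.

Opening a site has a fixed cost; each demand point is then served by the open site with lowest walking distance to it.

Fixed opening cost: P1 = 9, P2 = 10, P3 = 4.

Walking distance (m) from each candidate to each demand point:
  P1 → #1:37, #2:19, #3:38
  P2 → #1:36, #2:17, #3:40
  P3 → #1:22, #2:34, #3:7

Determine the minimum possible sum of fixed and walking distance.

60

Open {P2, P3}: assign each demand point to its cheapest open site.
  #1→P3 22, #2→P2 17, #3→P3 7
  walking distance 46, fixed 14 → total 60.
Compare {P1, P3}: walking distance 48 + fixed 13 = 61.
Compare {P3}: walking distance 63 + fixed 4 = 67.
Compare {P1, P2, P3}: walking distance 46 + fixed 23 = 69.
All other subsets cost ≥ 61. Minimum total cost: 60.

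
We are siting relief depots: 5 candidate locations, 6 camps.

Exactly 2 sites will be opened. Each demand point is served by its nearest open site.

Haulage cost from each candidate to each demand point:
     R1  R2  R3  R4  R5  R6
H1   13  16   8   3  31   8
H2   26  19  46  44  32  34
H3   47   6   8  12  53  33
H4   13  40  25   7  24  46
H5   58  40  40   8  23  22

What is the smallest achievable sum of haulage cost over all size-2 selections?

Open {H1, H3}.
  R1→H1 13, R2→H3 6, R3→H1 8, R4→H1 3, R5→H1 31, R6→H1 8  ⇒ total 69.
Compare {H1, H5}: total 71.
Compare {H1, H4}: total 72.
No size-2 selection does better; minimum is 69.

69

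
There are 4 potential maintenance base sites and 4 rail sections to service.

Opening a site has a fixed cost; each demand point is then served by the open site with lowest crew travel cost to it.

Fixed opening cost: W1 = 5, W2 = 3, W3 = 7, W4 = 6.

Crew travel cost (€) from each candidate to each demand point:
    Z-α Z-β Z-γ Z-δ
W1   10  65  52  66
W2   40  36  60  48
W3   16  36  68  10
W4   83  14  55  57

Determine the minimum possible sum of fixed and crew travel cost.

104

Open {W1, W3, W4}: assign each demand point to its cheapest open site.
  Z-α→W1 10, Z-β→W4 14, Z-γ→W1 52, Z-δ→W3 10
  crew travel cost 86, fixed 18 → total 104.
Compare {W1, W2, W3, W4}: crew travel cost 86 + fixed 21 = 107.
Compare {W3, W4}: crew travel cost 95 + fixed 13 = 108.
Compare {W2, W3, W4}: crew travel cost 95 + fixed 16 = 111.
All other subsets cost ≥ 107. Minimum total cost: 104.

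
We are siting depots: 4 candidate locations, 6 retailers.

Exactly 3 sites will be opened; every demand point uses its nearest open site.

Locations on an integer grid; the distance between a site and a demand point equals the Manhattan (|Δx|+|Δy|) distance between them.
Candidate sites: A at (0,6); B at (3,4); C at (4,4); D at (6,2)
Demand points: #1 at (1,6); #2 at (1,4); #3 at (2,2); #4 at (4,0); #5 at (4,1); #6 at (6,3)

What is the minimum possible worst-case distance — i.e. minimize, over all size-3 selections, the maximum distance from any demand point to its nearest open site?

Open {A, B, C}.
  Farthest demand point is #4 at distance 4 (to C); all others are ≤ 4.
With {A, B, D} the worst case is 4.
With {A, C, D} the worst case is 4.
No size-3 selection achieves below 4.

4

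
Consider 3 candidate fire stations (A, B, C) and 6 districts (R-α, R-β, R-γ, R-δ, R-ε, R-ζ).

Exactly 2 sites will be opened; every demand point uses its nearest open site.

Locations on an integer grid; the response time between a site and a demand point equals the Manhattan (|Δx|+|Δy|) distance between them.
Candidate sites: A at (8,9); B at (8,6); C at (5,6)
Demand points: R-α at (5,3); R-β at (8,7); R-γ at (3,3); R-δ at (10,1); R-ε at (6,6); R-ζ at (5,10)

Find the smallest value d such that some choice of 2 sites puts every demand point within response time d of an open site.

Open {B, C}.
  Farthest demand point is R-δ at response time 7 (to B); all others are ≤ 7.
With {A, B} the worst case is 8.
With {A, C} the worst case is 10.
No size-2 selection achieves below 7.

7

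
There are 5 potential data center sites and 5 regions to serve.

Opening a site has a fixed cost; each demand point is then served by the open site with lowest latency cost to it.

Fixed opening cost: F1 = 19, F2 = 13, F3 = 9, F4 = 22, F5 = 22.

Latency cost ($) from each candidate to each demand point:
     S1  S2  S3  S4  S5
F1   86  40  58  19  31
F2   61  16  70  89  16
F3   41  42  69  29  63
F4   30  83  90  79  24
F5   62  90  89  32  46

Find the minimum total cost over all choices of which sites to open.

Open {F1, F2, F3}: assign each demand point to its cheapest open site.
  S1→F3 41, S2→F2 16, S3→F1 58, S4→F1 19, S5→F2 16
  latency cost 150, fixed 41 → total 191.
Compare {F2, F3}: latency cost 171 + fixed 22 = 193.
Compare {F1, F2, F4}: latency cost 139 + fixed 54 = 193.
Compare {F1, F2}: latency cost 170 + fixed 32 = 202.
All other subsets cost ≥ 193. Minimum total cost: 191.

191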